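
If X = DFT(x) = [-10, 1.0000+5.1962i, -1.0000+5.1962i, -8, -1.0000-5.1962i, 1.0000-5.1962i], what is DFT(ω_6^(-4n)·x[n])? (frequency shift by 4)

Modulation property: DFT(ω_6^(-4n)·x[n]) = X[(k-4) mod 6], so circularly shift X by 4 positions.

X[k-4] = [-1.0000+5.1962i, -8, -1.0000-5.1962i, 1.0000-5.1962i, -10, 1.0000+5.1962i]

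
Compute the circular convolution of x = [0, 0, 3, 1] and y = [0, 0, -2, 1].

(x ⊛ y)[n] = Σ(m=0 to 3) x[m] · y[(n-m) mod 4]

Computing each output sample:
(x ⊛ y)[0] = -6
(x ⊛ y)[1] = 1
(x ⊛ y)[2] = 1
(x ⊛ y)[3] = 0

x ⊛ y = [-6, 1, 1, 0]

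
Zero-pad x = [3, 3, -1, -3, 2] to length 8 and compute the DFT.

Original 5-point DFT: [4, 7.7812-2.1266i, -2.2812+1.3143i, -2.2812-1.3143i, 7.7812+2.1266i]
Zero-padded 8-point DFT provides frequency interpolation.

DFT_8([x, 0, ...]) = [4, 5.2426+1.0000i, 6-6i, -3.2426-1.0000i, 4, -3.2426+1.0000i, 6+6i, 5.2426-1.0000i]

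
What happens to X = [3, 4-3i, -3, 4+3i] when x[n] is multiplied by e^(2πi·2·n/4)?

Modulation property: DFT(ω_4^(-2n)·x[n]) = X[(k-2) mod 4], so circularly shift X by 2 positions.

X[k-2] = [-3, 4+3i, 3, 4-3i]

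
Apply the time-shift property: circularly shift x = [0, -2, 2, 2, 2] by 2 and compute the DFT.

Time shift by 2: X_shifted[k] = ω_5^(2k) · X[k]
Shifted x = [2, 2, 0, -2, 2]

DFT(x[n-2]) = [4, 4.8541-1.1756i, -1.8541+1.9021i, -1.8541-1.9021i, 4.8541+1.1756i]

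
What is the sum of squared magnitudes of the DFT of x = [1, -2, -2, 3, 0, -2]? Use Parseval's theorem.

Parseval: Σ|x[n]|² = (1/N)Σ|X[k]|², so Σ|X[k]|² = N·Σ|x[n]|² = 6·22.0000

Σ|X[k]|² = N·Σ|x[n]|² = 6·22.0000 = 132.0000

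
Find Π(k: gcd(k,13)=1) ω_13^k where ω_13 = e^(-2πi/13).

The primitive 13th roots of unity are ω_13^k for k coprime to 13: k ∈ {1, 2, 3, 4, 5, 6, 7, 8, 9, 10, 11, 12}
Their product equals the constant term of the cyclotomic polynomial Φ_13(x) up to sign.
For n ≥ 3, the product of all primitive nth roots of unity is 1. (For n=1 it is 1; for n=2 it is -1.)

1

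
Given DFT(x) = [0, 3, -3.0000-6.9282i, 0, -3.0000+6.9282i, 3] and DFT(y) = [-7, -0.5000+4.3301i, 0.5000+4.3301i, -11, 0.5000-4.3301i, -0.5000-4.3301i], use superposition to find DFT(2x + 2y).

By linearity: DFT(2x + 2y) = 2·DFT(x) + 2·DFT(y)
= 2·[0, 3, -3.0000-6.9282i, 0, -3.0000+6.9282i, 3] + 2·[-7, -0.5000+4.3301i, 0.5000+4.3301i, -11, 0.5000-4.3301i, -0.5000-4.3301i]

Computing element-wise:
Z[0] = 2·(0) + 2·(-7) = -14
Z[1] = 2·(3) + 2·(-0.5000+4.3301i) = 5.0000+8.6602i
Z[2] = 2·(-3.0000-6.9282i) + 2·(0.5000+4.3301i) = -5.0000-5.1962i
Z[3] = 2·(0) + 2·(-11) = -22
Z[4] = 2·(-3.0000+6.9282i) + 2·(0.5000-4.3301i) = -5.0000+5.1962i
Z[5] = 2·(3) + 2·(-0.5000-4.3301i) = 5.0000-8.6602i

DFT(2x + 2y) = 2·X + 2·Y = [-14, 5.0000+8.6602i, -5.0000-5.1962i, -22, -5.0000+5.1962i, 5.0000-8.6602i]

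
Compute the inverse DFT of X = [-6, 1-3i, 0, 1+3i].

x[n] = (1/4) Σ(k=0 to 3) X[k] · e^(2πikn/4)

Computing each x[n]:
x[0] = -1
x[1] = 0
x[2] = -2
x[3] = -3

x = [-1, 0, -2, -3]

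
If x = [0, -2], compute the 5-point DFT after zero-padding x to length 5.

Original 2-point DFT: [-2, 2]
Zero-padded 5-point DFT provides frequency interpolation.

DFT_5([x, 0, ...]) = [-2, -0.6180+1.9021i, 1.6180+1.1756i, 1.6180-1.1756i, -0.6180-1.9021i]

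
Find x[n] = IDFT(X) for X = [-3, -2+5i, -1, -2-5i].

x[n] = (1/4) Σ(k=0 to 3) X[k] · e^(2πikn/4)

Computing each x[n]:
x[0] = -2
x[1] = -3
x[2] = 0
x[3] = 2

x = [-2, -3, 0, 2]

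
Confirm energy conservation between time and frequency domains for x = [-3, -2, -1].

Time domain:
Σ|x[n]|² = |-3|² + |-2|² + |-1|² = 14.0000

Frequency domain:
(1/3)Σ|X[k]|² = (1/3)(|-6|² + |-1.5000+0.8660i|² + |-1.5000-0.8660i|²) = (1/3)·42.0000 = 14.0000

Both sides agree, confirming Parseval's theorem.

Σ|x[n]|² = (1/N)Σ|X[k]|² = 14.0000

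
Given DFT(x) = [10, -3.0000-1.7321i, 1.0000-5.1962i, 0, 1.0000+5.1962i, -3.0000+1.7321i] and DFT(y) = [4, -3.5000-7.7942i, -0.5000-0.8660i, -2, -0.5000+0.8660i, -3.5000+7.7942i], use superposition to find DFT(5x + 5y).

By linearity: DFT(5x + 5y) = 5·DFT(x) + 5·DFT(y)
= 5·[10, -3.0000-1.7321i, 1.0000-5.1962i, 0, 1.0000+5.1962i, -3.0000+1.7321i] + 5·[4, -3.5000-7.7942i, -0.5000-0.8660i, -2, -0.5000+0.8660i, -3.5000+7.7942i]

Computing element-wise:
Z[0] = 5·(10) + 5·(4) = 70
Z[1] = 5·(-3.0000-1.7321i) + 5·(-3.5000-7.7942i) = -32.5000-47.6315i
Z[2] = 5·(1.0000-5.1962i) + 5·(-0.5000-0.8660i) = 2.5000-30.3110i
Z[3] = 5·(0) + 5·(-2) = -10
Z[4] = 5·(1.0000+5.1962i) + 5·(-0.5000+0.8660i) = 2.5000+30.3110i
Z[5] = 5·(-3.0000+1.7321i) + 5·(-3.5000+7.7942i) = -32.5000+47.6315i

DFT(5x + 5y) = 5·X + 5·Y = [70, -32.5000-47.6315i, 2.5000-30.3110i, -10, 2.5000+30.3110i, -32.5000+47.6315i]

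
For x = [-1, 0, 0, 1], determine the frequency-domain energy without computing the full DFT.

Parseval: Σ|x[n]|² = (1/N)Σ|X[k]|², so Σ|X[k]|² = N·Σ|x[n]|² = 4·2.0000

Σ|X[k]|² = N·Σ|x[n]|² = 4·2.0000 = 8.0000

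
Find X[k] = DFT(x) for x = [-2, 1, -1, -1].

X[k] = Σ(n=0 to 3) x[n] · ω_4^(nk)
where ω_4 = e^(-2πi/4)

Computing each X[k]:
X[0] = -3
X[1] = -1-2i
X[2] = -3
X[3] = -1+2i

X = [-3, -1-2i, -3, -1+2i]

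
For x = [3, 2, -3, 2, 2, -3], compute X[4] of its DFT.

X[4] = Σ(n=0 to 5) x[n] · ω_6^(4n) where ω_6 = e^(-2πi/6)
= (3)·ω_6^0 + (2)·ω_6^4 + (-3)·ω_6^8 + (2)·ω_6^12 + (2)·ω_6^16 + (-3)·ω_6^20

X[4] = 6.0000+8.6603i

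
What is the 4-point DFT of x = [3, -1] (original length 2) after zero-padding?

Original 2-point DFT: [2, 4]
Zero-padded 4-point DFT provides frequency interpolation.

DFT_4([x, 0, ...]) = [2, 3+1i, 4, 3-1i]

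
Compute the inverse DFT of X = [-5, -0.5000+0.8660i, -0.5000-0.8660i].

x[n] = (1/3) Σ(k=0 to 2) X[k] · e^(2πikn/3)

Computing each x[n]:
x[0] = -2
x[1] = -2
x[2] = -1

x = [-2, -2, -1]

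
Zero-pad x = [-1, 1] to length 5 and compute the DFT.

Original 2-point DFT: [0, -2]
Zero-padded 5-point DFT provides frequency interpolation.

DFT_5([x, 0, ...]) = [0, -0.6910-0.9511i, -1.8090-0.5878i, -1.8090+0.5878i, -0.6910+0.9511i]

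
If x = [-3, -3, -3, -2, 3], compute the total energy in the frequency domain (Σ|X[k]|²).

Parseval: Σ|x[n]|² = (1/N)Σ|X[k]|², so Σ|X[k]|² = N·Σ|x[n]|² = 5·40.0000

Σ|X[k]|² = N·Σ|x[n]|² = 5·40.0000 = 200.0000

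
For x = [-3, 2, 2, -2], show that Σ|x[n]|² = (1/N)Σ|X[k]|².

Time domain:
Σ|x[n]|² = |-3|² + |2|² + |2|² + |-2|² = 21.0000

Frequency domain:
(1/4)Σ|X[k]|² = (1/4)(|-1|² + |-5-4i|² + |-1|² + |-5+4i|²) = (1/4)·84.0000 = 21.0000

Both sides agree, confirming Parseval's theorem.

Σ|x[n]|² = (1/N)Σ|X[k]|² = 21.0000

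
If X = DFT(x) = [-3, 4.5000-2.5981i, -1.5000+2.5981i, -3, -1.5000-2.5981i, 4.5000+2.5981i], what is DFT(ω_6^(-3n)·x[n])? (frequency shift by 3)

Modulation property: DFT(ω_6^(-3n)·x[n]) = X[(k-3) mod 6], so circularly shift X by 3 positions.

X[k-3] = [-3, -1.5000-2.5981i, 4.5000+2.5981i, -3, 4.5000-2.5981i, -1.5000+2.5981i]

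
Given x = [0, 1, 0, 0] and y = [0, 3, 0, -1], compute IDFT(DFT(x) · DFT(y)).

(x ⊛ y)[n] = Σ(m=0 to 3) x[m] · y[(n-m) mod 4]

Computing each output sample:
(x ⊛ y)[0] = -1
(x ⊛ y)[1] = 0
(x ⊛ y)[2] = 3
(x ⊛ y)[3] = 0

x ⊛ y = [-1, 0, 3, 0]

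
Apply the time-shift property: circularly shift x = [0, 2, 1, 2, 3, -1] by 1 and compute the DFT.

Time shift by 1: X_shifted[k] = ω_6^(1k) · X[k]
Shifted x = [-1, 0, 2, 1, 2, 3]

DFT(x[n-1]) = [7, -2.5000+2.5981i, -3.5000+2.5981i, -1, -3.5000-2.5981i, -2.5000-2.5981i]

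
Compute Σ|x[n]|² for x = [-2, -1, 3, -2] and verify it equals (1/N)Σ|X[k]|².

Time domain:
Σ|x[n]|² = |-2|² + |-1|² + |3|² + |-2|² = 18.0000

Frequency domain:
(1/4)Σ|X[k]|² = (1/4)(|-2|² + |-5-1i|² + |4|² + |-5+1i|²) = (1/4)·72.0000 = 18.0000

Both sides agree, confirming Parseval's theorem.

Σ|x[n]|² = (1/N)Σ|X[k]|² = 18.0000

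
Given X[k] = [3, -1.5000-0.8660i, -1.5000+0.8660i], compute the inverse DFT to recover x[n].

x[n] = (1/3) Σ(k=0 to 2) X[k] · e^(2πikn/3)

Computing each x[n]:
x[0] = 0
x[1] = 2
x[2] = 1

x = [0, 2, 1]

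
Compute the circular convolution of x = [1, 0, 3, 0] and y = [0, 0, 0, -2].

(x ⊛ y)[n] = Σ(m=0 to 3) x[m] · y[(n-m) mod 4]

Computing each output sample:
(x ⊛ y)[0] = 0
(x ⊛ y)[1] = -6
(x ⊛ y)[2] = 0
(x ⊛ y)[3] = -2

x ⊛ y = [0, -6, 0, -2]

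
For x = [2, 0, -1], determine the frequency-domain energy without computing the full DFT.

Parseval: Σ|x[n]|² = (1/N)Σ|X[k]|², so Σ|X[k]|² = N·Σ|x[n]|² = 3·5.0000

Σ|X[k]|² = N·Σ|x[n]|² = 3·5.0000 = 15.0000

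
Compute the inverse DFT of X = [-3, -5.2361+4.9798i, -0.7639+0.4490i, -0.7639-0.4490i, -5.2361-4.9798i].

x[n] = (1/5) Σ(k=0 to 4) X[k] · e^(2πikn/5)

Computing each x[n]:
x[0] = -3
x[1] = -3
x[2] = 0
x[3] = 2
x[4] = 1

x = [-3, -3, 0, 2, 1]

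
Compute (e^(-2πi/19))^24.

Since ω_19^19 = 1, powers reduce modulo 19.
24 mod 19 = 5
So ω_19^24 = ω_19^5 = e^(-2πi·5/19)

ω_19^24 = ω_19^5 = -0.0826-0.9966i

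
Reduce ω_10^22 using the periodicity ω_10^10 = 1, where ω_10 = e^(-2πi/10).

Since ω_10^10 = 1, powers reduce modulo 10.
22 mod 10 = 2
So ω_10^22 = ω_10^2 = e^(-2πi·2/10)

ω_10^22 = ω_10^2 = 0.3090-0.9511i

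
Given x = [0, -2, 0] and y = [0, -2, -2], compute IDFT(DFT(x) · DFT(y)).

(x ⊛ y)[n] = Σ(m=0 to 2) x[m] · y[(n-m) mod 3]

Computing each output sample:
(x ⊛ y)[0] = 4
(x ⊛ y)[1] = 0
(x ⊛ y)[2] = 4

x ⊛ y = [4, 0, 4]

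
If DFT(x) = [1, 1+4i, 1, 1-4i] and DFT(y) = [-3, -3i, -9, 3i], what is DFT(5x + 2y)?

By linearity: DFT(5x + 2y) = 5·DFT(x) + 2·DFT(y)
= 5·[1, 1+4i, 1, 1-4i] + 2·[-3, -3i, -9, 3i]

Computing element-wise:
Z[0] = 5·(1) + 2·(-3) = -1
Z[1] = 5·(1+4i) + 2·(-3i) = 5+14i
Z[2] = 5·(1) + 2·(-9) = -13
Z[3] = 5·(1-4i) + 2·(3i) = 5-14i

DFT(5x + 2y) = 5·X + 2·Y = [-1, 5+14i, -13, 5-14i]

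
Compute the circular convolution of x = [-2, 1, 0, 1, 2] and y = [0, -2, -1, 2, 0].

(x ⊛ y)[n] = Σ(m=0 to 4) x[m] · y[(n-m) mod 5]

Computing each output sample:
(x ⊛ y)[0] = -5
(x ⊛ y)[1] = 4
(x ⊛ y)[2] = 4
(x ⊛ y)[3] = -5
(x ⊛ y)[4] = 0

x ⊛ y = [-5, 4, 4, -5, 0]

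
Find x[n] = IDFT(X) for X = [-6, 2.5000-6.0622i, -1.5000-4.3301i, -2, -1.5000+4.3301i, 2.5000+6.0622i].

x[n] = (1/6) Σ(k=0 to 5) X[k] · e^(2πikn/6)

Computing each x[n]:
x[0] = -1
x[1] = 3
x[2] = -1
x[3] = -2
x[4] = -2
x[5] = -3

x = [-1, 3, -1, -2, -2, -3]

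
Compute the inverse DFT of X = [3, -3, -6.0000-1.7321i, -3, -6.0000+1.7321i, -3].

x[n] = (1/6) Σ(k=0 to 5) X[k] · e^(2πikn/6)

Computing each x[n]:
x[0] = -3
x[1] = 2
x[2] = 1
x[3] = 0
x[4] = 2
x[5] = 1

x = [-3, 2, 1, 0, 2, 1]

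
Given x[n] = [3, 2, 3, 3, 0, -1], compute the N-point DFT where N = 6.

X[k] = Σ(n=0 to 5) x[n] · ω_6^(nk)
where ω_6 = e^(-2πi/6)

Computing each X[k]:
X[0] = 10
X[1] = -1.0000-5.1962i
X[2] = 4
X[3] = 2
X[4] = 4
X[5] = -1.0000+5.1962i

X = [10, -1.0000-5.1962i, 4, 2, 4, -1.0000+5.1962i]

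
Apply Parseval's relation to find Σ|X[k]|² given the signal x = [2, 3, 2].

Parseval: Σ|x[n]|² = (1/N)Σ|X[k]|², so Σ|X[k]|² = N·Σ|x[n]|² = 3·17.0000

Σ|X[k]|² = N·Σ|x[n]|² = 3·17.0000 = 51.0000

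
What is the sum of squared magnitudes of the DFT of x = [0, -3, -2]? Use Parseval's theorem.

Parseval: Σ|x[n]|² = (1/N)Σ|X[k]|², so Σ|X[k]|² = N·Σ|x[n]|² = 3·13.0000

Σ|X[k]|² = N·Σ|x[n]|² = 3·13.0000 = 39.0000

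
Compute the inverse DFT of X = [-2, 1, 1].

x[n] = (1/3) Σ(k=0 to 2) X[k] · e^(2πikn/3)

Computing each x[n]:
x[0] = 0
x[1] = -1
x[2] = -1

x = [0, -1, -1]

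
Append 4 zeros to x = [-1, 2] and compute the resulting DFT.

Original 2-point DFT: [1, -3]
Zero-padded 6-point DFT provides frequency interpolation.

DFT_6([x, 0, ...]) = [1, -1.7321i, -2.0000-1.7321i, -3, -2.0000+1.7321i, 1.7321i]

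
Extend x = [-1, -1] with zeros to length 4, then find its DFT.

Original 2-point DFT: [-2, 0]
Zero-padded 4-point DFT provides frequency interpolation.

DFT_4([x, 0, ...]) = [-2, -1+1i, 0, -1-1i]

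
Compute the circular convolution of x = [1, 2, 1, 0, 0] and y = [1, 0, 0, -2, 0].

(x ⊛ y)[n] = Σ(m=0 to 4) x[m] · y[(n-m) mod 5]

Computing each output sample:
(x ⊛ y)[0] = -1
(x ⊛ y)[1] = 2
(x ⊛ y)[2] = 1
(x ⊛ y)[3] = -2
(x ⊛ y)[4] = -4

x ⊛ y = [-1, 2, 1, -2, -4]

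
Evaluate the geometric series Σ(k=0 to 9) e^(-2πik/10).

Sum of all nth roots of unity equals 0 for n > 1 (geometric series with r ≠ 1).

0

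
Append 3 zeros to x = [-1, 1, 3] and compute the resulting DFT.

Original 3-point DFT: [3, -3.0000+1.7321i, -3.0000-1.7321i]
Zero-padded 6-point DFT provides frequency interpolation.

DFT_6([x, 0, ...]) = [3, -2.0000-3.4641i, -3.0000+1.7321i, 1, -3.0000-1.7321i, -2.0000+3.4641i]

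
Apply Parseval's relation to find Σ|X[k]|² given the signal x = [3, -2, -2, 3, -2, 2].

Parseval: Σ|x[n]|² = (1/N)Σ|X[k]|², so Σ|X[k]|² = N·Σ|x[n]|² = 6·34.0000

Σ|X[k]|² = N·Σ|x[n]|² = 6·34.0000 = 204.0000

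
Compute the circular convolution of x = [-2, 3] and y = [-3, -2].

(x ⊛ y)[n] = Σ(m=0 to 1) x[m] · y[(n-m) mod 2]

Computing each output sample:
(x ⊛ y)[0] = 0
(x ⊛ y)[1] = -5

x ⊛ y = [0, -5]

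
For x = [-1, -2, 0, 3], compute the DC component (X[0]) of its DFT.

X[0] = Σ(n=0 to 3) x[n] · ω_4^0 = Σ x[n]
= (-1) + (-2) + (0) + (3)

X[0] = 0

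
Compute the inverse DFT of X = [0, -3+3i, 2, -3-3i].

x[n] = (1/4) Σ(k=0 to 3) X[k] · e^(2πikn/4)

Computing each x[n]:
x[0] = -1
x[1] = -2
x[2] = 2
x[3] = 1

x = [-1, -2, 2, 1]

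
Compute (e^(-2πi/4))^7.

Since ω_4^4 = 1, powers reduce modulo 4.
7 mod 4 = 3
So ω_4^7 = ω_4^3 = e^(-2πi·3/4)

ω_4^7 = ω_4^3 = 1i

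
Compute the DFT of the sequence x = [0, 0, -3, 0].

X[k] = Σ(n=0 to 3) x[n] · ω_4^(nk)
where ω_4 = e^(-2πi/4)

Computing each X[k]:
X[0] = -3
X[1] = 3
X[2] = -3
X[3] = 3

X = [-3, 3, -3, 3]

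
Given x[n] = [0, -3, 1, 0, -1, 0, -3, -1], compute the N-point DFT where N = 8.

X[k] = Σ(n=0 to 7) x[n] · ω_8^(nk)
where ω_8 = e^(-2πi/8)

Computing each X[k]:
X[0] = -7
X[1] = -1.8284-2.5858i
X[2] = 1+2i
X[3] = 3.8284+5.4142i
X[4] = 1
X[5] = 3.8284-5.4142i
X[6] = 1-2i
X[7] = -1.8284+2.5858i

X = [-7, -1.8284-2.5858i, 1+2i, 3.8284+5.4142i, 1, 3.8284-5.4142i, 1-2i, -1.8284+2.5858i]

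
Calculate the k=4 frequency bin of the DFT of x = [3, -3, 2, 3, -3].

X[4] = Σ(n=0 to 4) x[n] · ω_5^(4n) where ω_5 = e^(-2πi/5)
= (3)·ω_5^0 + (-3)·ω_5^4 + (2)·ω_5^8 + (3)·ω_5^12 + (-3)·ω_5^16

X[4] = -2.8992-0.5878i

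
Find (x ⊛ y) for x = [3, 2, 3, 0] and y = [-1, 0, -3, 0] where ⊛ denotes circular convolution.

(x ⊛ y)[n] = Σ(m=0 to 3) x[m] · y[(n-m) mod 4]

Computing each output sample:
(x ⊛ y)[0] = -12
(x ⊛ y)[1] = -2
(x ⊛ y)[2] = -12
(x ⊛ y)[3] = -6

x ⊛ y = [-12, -2, -12, -6]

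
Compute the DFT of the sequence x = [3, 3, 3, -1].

X[k] = Σ(n=0 to 3) x[n] · ω_4^(nk)
where ω_4 = e^(-2πi/4)

Computing each X[k]:
X[0] = 8
X[1] = -4i
X[2] = 4
X[3] = 4i

X = [8, -4i, 4, 4i]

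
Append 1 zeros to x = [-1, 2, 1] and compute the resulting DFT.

Original 3-point DFT: [2, -2.5000-0.8660i, -2.5000+0.8660i]
Zero-padded 4-point DFT provides frequency interpolation.

DFT_4([x, 0, ...]) = [2, -2-2i, -2, -2+2i]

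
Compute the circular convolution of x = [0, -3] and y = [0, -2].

(x ⊛ y)[n] = Σ(m=0 to 1) x[m] · y[(n-m) mod 2]

Computing each output sample:
(x ⊛ y)[0] = 6
(x ⊛ y)[1] = 0

x ⊛ y = [6, 0]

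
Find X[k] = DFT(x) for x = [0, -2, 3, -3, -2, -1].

X[k] = Σ(n=0 to 5) x[n] · ω_6^(nk)
where ω_6 = e^(-2πi/6)

Computing each X[k]:
X[0] = -5
X[1] = 1.0000-3.4641i
X[2] = -2.0000+5.1962i
X[3] = 7
X[4] = -2.0000-5.1962i
X[5] = 1.0000+3.4641i

X = [-5, 1.0000-3.4641i, -2.0000+5.1962i, 7, -2.0000-5.1962i, 1.0000+3.4641i]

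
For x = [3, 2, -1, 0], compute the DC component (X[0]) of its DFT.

X[0] = Σ(n=0 to 3) x[n] · ω_4^0 = Σ x[n]
= (3) + (2) + (-1) + (0)

X[0] = 4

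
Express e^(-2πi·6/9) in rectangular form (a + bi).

ω_9^6 = e^(-2πi·6/9)
= cos(-2π·6/9) + i·sin(-2π·6/9)
= cos(-12π/9) + i·sin(-12π/9)

ω_9^6 = cos(-12π/9) + i·sin(-12π/9) = -0.5000+0.8660i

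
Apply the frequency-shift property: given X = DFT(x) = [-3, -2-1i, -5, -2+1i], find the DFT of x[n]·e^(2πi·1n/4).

Modulation property: DFT(ω_4^(-1n)·x[n]) = X[(k-1) mod 4], so circularly shift X by 1 positions.

X[k-1] = [-2+1i, -3, -2-1i, -5]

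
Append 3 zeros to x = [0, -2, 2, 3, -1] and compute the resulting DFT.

Original 5-point DFT: [2, -4.9721+1.5388i, 3.9721-0.3633i, 3.9721+0.3633i, -4.9721-1.5388i]
Zero-padded 8-point DFT provides frequency interpolation.

DFT_8([x, 0, ...]) = [2, -2.5355-2.7071i, -3+5i, 4.5355+1.2929i, 0, 4.5355-1.2929i, -3-5i, -2.5355+2.7071i]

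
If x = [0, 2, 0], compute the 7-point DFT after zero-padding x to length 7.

Original 3-point DFT: [2, -1.0000-1.7321i, -1.0000+1.7321i]
Zero-padded 7-point DFT provides frequency interpolation.

DFT_7([x, 0, ...]) = [2, 1.2470-1.5637i, -0.4450-1.9499i, -1.8019-0.8678i, -1.8019+0.8678i, -0.4450+1.9499i, 1.2470+1.5637i]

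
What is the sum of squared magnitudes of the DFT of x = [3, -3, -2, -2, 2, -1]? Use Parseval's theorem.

Parseval: Σ|x[n]|² = (1/N)Σ|X[k]|², so Σ|X[k]|² = N·Σ|x[n]|² = 6·31.0000

Σ|X[k]|² = N·Σ|x[n]|² = 6·31.0000 = 186.0000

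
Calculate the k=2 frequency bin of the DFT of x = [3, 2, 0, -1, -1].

X[2] = Σ(n=0 to 4) x[n] · ω_5^(2n) where ω_5 = e^(-2πi/5)
= (3)·ω_5^0 + (2)·ω_5^2 + (0)·ω_5^4 + (-1)·ω_5^6 + (-1)·ω_5^8

X[2] = 1.8820-0.8123i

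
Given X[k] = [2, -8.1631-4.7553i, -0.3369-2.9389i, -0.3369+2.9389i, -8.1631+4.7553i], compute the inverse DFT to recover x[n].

x[n] = (1/5) Σ(k=0 to 4) X[k] · e^(2πikn/5)

Computing each x[n]:
x[0] = -3
x[1] = 2
x[2] = 3
x[3] = 3
x[4] = -3

x = [-3, 2, 3, 3, -3]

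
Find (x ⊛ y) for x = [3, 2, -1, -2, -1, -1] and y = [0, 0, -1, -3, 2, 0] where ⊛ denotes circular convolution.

(x ⊛ y)[n] = Σ(m=0 to 5) x[m] · y[(n-m) mod 6]

Computing each output sample:
(x ⊛ y)[0] = 5
(x ⊛ y)[1] = 0
(x ⊛ y)[2] = -2
(x ⊛ y)[3] = -13
(x ⊛ y)[4] = 1
(x ⊛ y)[5] = 9

x ⊛ y = [5, 0, -2, -13, 1, 9]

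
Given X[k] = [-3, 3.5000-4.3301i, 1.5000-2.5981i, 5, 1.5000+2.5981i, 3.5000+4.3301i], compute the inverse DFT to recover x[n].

x[n] = (1/6) Σ(k=0 to 5) X[k] · e^(2πikn/6)

Computing each x[n]:
x[0] = 2
x[1] = 1
x[2] = 0
x[3] = -2
x[4] = -1
x[5] = -3

x = [2, 1, 0, -2, -1, -3]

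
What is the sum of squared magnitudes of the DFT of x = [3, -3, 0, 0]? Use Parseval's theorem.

Parseval: Σ|x[n]|² = (1/N)Σ|X[k]|², so Σ|X[k]|² = N·Σ|x[n]|² = 4·18.0000

Σ|X[k]|² = N·Σ|x[n]|² = 4·18.0000 = 72.0000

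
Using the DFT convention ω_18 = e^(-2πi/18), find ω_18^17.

ω_18^17 = e^(-2πi·17/18)
= cos(-2π·17/18) + i·sin(-2π·17/18)
= cos(-34π/18) + i·sin(-34π/18)

ω_18^17 = cos(-34π/18) + i·sin(-34π/18) = 0.9397+0.3420i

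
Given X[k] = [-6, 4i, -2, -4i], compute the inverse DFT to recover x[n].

x[n] = (1/4) Σ(k=0 to 3) X[k] · e^(2πikn/4)

Computing each x[n]:
x[0] = -2
x[1] = -3
x[2] = -2
x[3] = 1

x = [-2, -3, -2, 1]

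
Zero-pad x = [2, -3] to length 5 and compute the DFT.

Original 2-point DFT: [-1, 5]
Zero-padded 5-point DFT provides frequency interpolation.

DFT_5([x, 0, ...]) = [-1, 1.0729+2.8532i, 4.4271+1.7634i, 4.4271-1.7634i, 1.0729-2.8532i]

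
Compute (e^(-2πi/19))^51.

Since ω_19^19 = 1, powers reduce modulo 19.
51 mod 19 = 13
So ω_19^51 = ω_19^13 = e^(-2πi·13/19)

ω_19^51 = ω_19^13 = -0.4017+0.9158i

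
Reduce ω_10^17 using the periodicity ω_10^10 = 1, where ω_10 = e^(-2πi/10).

Since ω_10^10 = 1, powers reduce modulo 10.
17 mod 10 = 7
So ω_10^17 = ω_10^7 = e^(-2πi·7/10)

ω_10^17 = ω_10^7 = -0.3090+0.9511i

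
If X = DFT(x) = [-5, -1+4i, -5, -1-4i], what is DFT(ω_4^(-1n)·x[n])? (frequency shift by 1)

Modulation property: DFT(ω_4^(-1n)·x[n]) = X[(k-1) mod 4], so circularly shift X by 1 positions.

X[k-1] = [-1-4i, -5, -1+4i, -5]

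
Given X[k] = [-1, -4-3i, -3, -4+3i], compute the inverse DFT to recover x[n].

x[n] = (1/4) Σ(k=0 to 3) X[k] · e^(2πikn/4)

Computing each x[n]:
x[0] = -3
x[1] = 2
x[2] = 1
x[3] = -1

x = [-3, 2, 1, -1]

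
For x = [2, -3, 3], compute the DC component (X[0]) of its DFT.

X[0] = Σ(n=0 to 2) x[n] · ω_3^0 = Σ x[n]
= (2) + (-3) + (3)

X[0] = 2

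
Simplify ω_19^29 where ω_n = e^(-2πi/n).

Since ω_19^19 = 1, powers reduce modulo 19.
29 mod 19 = 10
So ω_19^29 = ω_19^10 = e^(-2πi·10/19)

ω_19^29 = ω_19^10 = -0.9864+0.1646i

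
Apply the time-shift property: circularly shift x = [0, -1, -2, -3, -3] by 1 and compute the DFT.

Time shift by 1: X_shifted[k] = ω_5^(1k) · X[k]
Shifted x = [-3, 0, -1, -2, -3]

DFT(x[n-1]) = [-9, -1.5000-3.4410i, -1.5000-0.8123i, -1.5000+0.8123i, -1.5000+3.4410i]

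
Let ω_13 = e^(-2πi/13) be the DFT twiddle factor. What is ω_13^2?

ω_13^2 = e^(-2πi·2/13)
= cos(-2π·2/13) + i·sin(-2π·2/13)
= cos(-4π/13) + i·sin(-4π/13)

ω_13^2 = cos(-4π/13) + i·sin(-4π/13) = 0.5681-0.8230i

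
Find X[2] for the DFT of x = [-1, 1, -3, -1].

X[2] = Σ(n=0 to 3) x[n] · ω_4^(2n) where ω_4 = e^(-2πi/4)
= (-1)·ω_4^0 + (1)·ω_4^2 + (-3)·ω_4^4 + (-1)·ω_4^6

X[2] = -4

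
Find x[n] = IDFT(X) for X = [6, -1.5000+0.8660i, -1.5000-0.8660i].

x[n] = (1/3) Σ(k=0 to 2) X[k] · e^(2πikn/3)

Computing each x[n]:
x[0] = 1
x[1] = 2
x[2] = 3

x = [1, 2, 3]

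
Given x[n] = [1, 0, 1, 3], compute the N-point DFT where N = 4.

X[k] = Σ(n=0 to 3) x[n] · ω_4^(nk)
where ω_4 = e^(-2πi/4)

Computing each X[k]:
X[0] = 5
X[1] = 3i
X[2] = -1
X[3] = -3i

X = [5, 3i, -1, -3i]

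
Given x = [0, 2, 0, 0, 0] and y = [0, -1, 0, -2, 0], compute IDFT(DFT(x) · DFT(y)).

(x ⊛ y)[n] = Σ(m=0 to 4) x[m] · y[(n-m) mod 5]

Computing each output sample:
(x ⊛ y)[0] = 0
(x ⊛ y)[1] = 0
(x ⊛ y)[2] = -2
(x ⊛ y)[3] = 0
(x ⊛ y)[4] = -4

x ⊛ y = [0, 0, -2, 0, -4]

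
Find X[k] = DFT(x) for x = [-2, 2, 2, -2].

X[k] = Σ(n=0 to 3) x[n] · ω_4^(nk)
where ω_4 = e^(-2πi/4)

Computing each X[k]:
X[0] = 0
X[1] = -4-4i
X[2] = 0
X[3] = -4+4i

X = [0, -4-4i, 0, -4+4i]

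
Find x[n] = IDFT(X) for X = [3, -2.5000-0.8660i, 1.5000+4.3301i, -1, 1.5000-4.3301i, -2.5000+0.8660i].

x[n] = (1/6) Σ(k=0 to 5) X[k] · e^(2πikn/6)

Computing each x[n]:
x[0] = 0
x[1] = -1
x[2] = 2
x[3] = 2
x[4] = -1
x[5] = 1

x = [0, -1, 2, 2, -1, 1]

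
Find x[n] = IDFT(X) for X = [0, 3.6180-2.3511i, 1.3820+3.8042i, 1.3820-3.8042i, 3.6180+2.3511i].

x[n] = (1/5) Σ(k=0 to 4) X[k] · e^(2πikn/5)

Computing each x[n]:
x[0] = 2
x[1] = 0
x[2] = 1
x[3] = -3
x[4] = 0

x = [2, 0, 1, -3, 0]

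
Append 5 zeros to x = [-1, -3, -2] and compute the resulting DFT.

Original 3-point DFT: [-6, 1.5000+0.8660i, 1.5000-0.8660i]
Zero-padded 8-point DFT provides frequency interpolation.

DFT_8([x, 0, ...]) = [-6, -3.1213+4.1213i, 1+3i, 1.1213+0.1213i, 0, 1.1213-0.1213i, 1-3i, -3.1213-4.1213i]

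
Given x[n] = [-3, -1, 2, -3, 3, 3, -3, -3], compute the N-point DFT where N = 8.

X[k] = Σ(n=0 to 7) x[n] · ω_8^(nk)
where ω_8 = e^(-2πi/8)

Computing each X[k]:
X[0] = -5
X[1] = -8.8284-2.1716i
X[2] = 1-8i
X[3] = -3.1716+7.8284i
X[4] = 3
X[5] = -3.1716-7.8284i
X[6] = 1+8i
X[7] = -8.8284+2.1716i

X = [-5, -8.8284-2.1716i, 1-8i, -3.1716+7.8284i, 3, -3.1716-7.8284i, 1+8i, -8.8284+2.1716i]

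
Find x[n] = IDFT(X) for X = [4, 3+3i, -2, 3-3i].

x[n] = (1/4) Σ(k=0 to 3) X[k] · e^(2πikn/4)

Computing each x[n]:
x[0] = 2
x[1] = 0
x[2] = -1
x[3] = 3

x = [2, 0, -1, 3]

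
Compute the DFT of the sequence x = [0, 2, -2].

X[k] = Σ(n=0 to 2) x[n] · ω_3^(nk)
where ω_3 = e^(-2πi/3)

Computing each X[k]:
X[0] = 0
X[1] = -3.4641i
X[2] = 3.4641i

X = [0, -3.4641i, 3.4641i]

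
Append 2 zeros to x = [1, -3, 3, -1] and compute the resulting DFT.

Original 4-point DFT: [0, -2+2i, 8, -2-2i]
Zero-padded 6-point DFT provides frequency interpolation.

DFT_6([x, 0, ...]) = [0, -1, 5.1962i, 8, -5.1962i, -1]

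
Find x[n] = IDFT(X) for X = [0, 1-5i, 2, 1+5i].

x[n] = (1/4) Σ(k=0 to 3) X[k] · e^(2πikn/4)

Computing each x[n]:
x[0] = 1
x[1] = 2
x[2] = 0
x[3] = -3

x = [1, 2, 0, -3]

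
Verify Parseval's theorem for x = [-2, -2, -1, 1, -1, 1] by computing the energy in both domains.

Time domain:
Σ|x[n]|² = |-2|² + |-2|² + |-1|² + |1|² + |-1|² + |1|² = 12.0000

Frequency domain:
(1/6)Σ|X[k]|² = (1/6)(|-4|² + |-2.5000+2.5981i|² + |0.5000+2.5981i|² + |-4|² + |0.5000-2.5981i|² + |-2.5000-2.5981i|²) = (1/6)·72.0000 = 12.0000

Both sides agree, confirming Parseval's theorem.

Σ|x[n]|² = (1/N)Σ|X[k]|² = 12.0000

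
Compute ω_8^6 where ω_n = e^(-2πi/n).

ω_8^6 = e^(-2πi·6/8)
= cos(-2π·6/8) + i·sin(-2π·6/8)
= cos(-12π/8) + i·sin(-12π/8)

ω_8^6 = cos(-12π/8) + i·sin(-12π/8) = 1i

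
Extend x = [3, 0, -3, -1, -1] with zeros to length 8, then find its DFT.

Original 5-point DFT: [-2, 5.9271+0.2245i, 2.5729-2.4899i, 2.5729+2.4899i, 5.9271-0.2245i]
Zero-padded 8-point DFT provides frequency interpolation.

DFT_8([x, 0, ...]) = [-2, 4.7071+3.7071i, 5-1i, 3.2929-2.2929i, 0, 3.2929+2.2929i, 5+1i, 4.7071-3.7071i]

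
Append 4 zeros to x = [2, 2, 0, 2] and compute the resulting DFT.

Original 4-point DFT: [6, 2, -2, 2]
Zero-padded 8-point DFT provides frequency interpolation.

DFT_8([x, 0, ...]) = [6, 2.0000-2.8284i, 2, 2.0000-2.8284i, -2, 2.0000+2.8284i, 2, 2.0000+2.8284i]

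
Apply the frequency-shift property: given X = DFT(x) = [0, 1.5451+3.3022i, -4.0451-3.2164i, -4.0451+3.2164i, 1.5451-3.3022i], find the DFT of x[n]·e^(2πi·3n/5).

Modulation property: DFT(ω_5^(-3n)·x[n]) = X[(k-3) mod 5], so circularly shift X by 3 positions.

X[k-3] = [-4.0451-3.2164i, -4.0451+3.2164i, 1.5451-3.3022i, 0, 1.5451+3.3022i]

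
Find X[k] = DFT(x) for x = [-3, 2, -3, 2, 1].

X[k] = Σ(n=0 to 4) x[n] · ω_5^(nk)
where ω_5 = e^(-2πi/5)

Computing each X[k]:
X[0] = -1
X[1] = -1.2639+1.9879i
X[2] = -5.7361-5.3431i
X[3] = -5.7361+5.3431i
X[4] = -1.2639-1.9879i

X = [-1, -1.2639+1.9879i, -5.7361-5.3431i, -5.7361+5.3431i, -1.2639-1.9879i]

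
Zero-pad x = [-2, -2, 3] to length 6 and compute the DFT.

Original 3-point DFT: [-1, -2.5000+4.3301i, -2.5000-4.3301i]
Zero-padded 6-point DFT provides frequency interpolation.

DFT_6([x, 0, ...]) = [-1, -4.5000-0.8660i, -2.5000+4.3301i, 3, -2.5000-4.3301i, -4.5000+0.8660i]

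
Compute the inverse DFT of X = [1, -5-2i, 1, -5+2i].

x[n] = (1/4) Σ(k=0 to 3) X[k] · e^(2πikn/4)

Computing each x[n]:
x[0] = -2
x[1] = 1
x[2] = 3
x[3] = -1

x = [-2, 1, 3, -1]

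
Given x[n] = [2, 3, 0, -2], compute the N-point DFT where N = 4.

X[k] = Σ(n=0 to 3) x[n] · ω_4^(nk)
where ω_4 = e^(-2πi/4)

Computing each X[k]:
X[0] = 3
X[1] = 2-5i
X[2] = 1
X[3] = 2+5i

X = [3, 2-5i, 1, 2+5i]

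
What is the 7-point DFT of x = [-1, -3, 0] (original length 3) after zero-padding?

Original 3-point DFT: [-4, 0.5000+2.5981i, 0.5000-2.5981i]
Zero-padded 7-point DFT provides frequency interpolation.

DFT_7([x, 0, ...]) = [-4, -2.8705+2.3455i, -0.3324+2.9248i, 1.7029+1.3017i, 1.7029-1.3017i, -0.3324-2.9248i, -2.8705-2.3455i]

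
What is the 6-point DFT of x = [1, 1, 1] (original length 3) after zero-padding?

Original 3-point DFT: [3, 0, 0]
Zero-padded 6-point DFT provides frequency interpolation.

DFT_6([x, 0, ...]) = [3, 1.0000-1.7321i, 0, 1, 0, 1.0000+1.7321i]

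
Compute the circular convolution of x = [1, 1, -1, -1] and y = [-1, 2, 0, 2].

(x ⊛ y)[n] = Σ(m=0 to 3) x[m] · y[(n-m) mod 4]

Computing each output sample:
(x ⊛ y)[0] = -1
(x ⊛ y)[1] = -1
(x ⊛ y)[2] = 1
(x ⊛ y)[3] = 1

x ⊛ y = [-1, -1, 1, 1]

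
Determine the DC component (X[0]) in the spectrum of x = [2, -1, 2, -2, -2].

X[0] = Σ(n=0 to 4) x[n] · ω_5^0 = Σ x[n]
= (2) + (-1) + (2) + (-2) + (-2)

X[0] = -1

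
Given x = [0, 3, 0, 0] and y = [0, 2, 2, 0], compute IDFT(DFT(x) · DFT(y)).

(x ⊛ y)[n] = Σ(m=0 to 3) x[m] · y[(n-m) mod 4]

Computing each output sample:
(x ⊛ y)[0] = 0
(x ⊛ y)[1] = 0
(x ⊛ y)[2] = 6
(x ⊛ y)[3] = 6

x ⊛ y = [0, 0, 6, 6]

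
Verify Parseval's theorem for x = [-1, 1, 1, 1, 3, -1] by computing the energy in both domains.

Time domain:
Σ|x[n]|² = |-1|² + |1|² + |1|² + |1|² + |3|² + |-1|² = 14.0000

Frequency domain:
(1/6)Σ|X[k]|² = (1/6)(|4|² + |-4|² + |-2.0000-3.4641i|² + |2|² + |-2.0000+3.4641i|² + |-4|²) = (1/6)·84.0000 = 14.0000

Both sides agree, confirming Parseval's theorem.

Σ|x[n]|² = (1/N)Σ|X[k]|² = 14.0000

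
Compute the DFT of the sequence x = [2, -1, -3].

X[k] = Σ(n=0 to 2) x[n] · ω_3^(nk)
where ω_3 = e^(-2πi/3)

Computing each X[k]:
X[0] = -2
X[1] = 4.0000-1.7321i
X[2] = 4.0000+1.7321i

X = [-2, 4.0000-1.7321i, 4.0000+1.7321i]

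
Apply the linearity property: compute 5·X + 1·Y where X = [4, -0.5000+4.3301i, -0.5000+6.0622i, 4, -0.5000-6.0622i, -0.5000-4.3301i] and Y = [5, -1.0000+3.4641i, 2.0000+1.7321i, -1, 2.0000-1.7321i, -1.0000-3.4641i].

By linearity: DFT(5x + 1y) = 5·DFT(x) + 1·DFT(y)
= 5·[4, -0.5000+4.3301i, -0.5000+6.0622i, 4, -0.5000-6.0622i, -0.5000-4.3301i] + 1·[5, -1.0000+3.4641i, 2.0000+1.7321i, -1, 2.0000-1.7321i, -1.0000-3.4641i]

Computing element-wise:
Z[0] = 5·(4) + 1·(5) = 25
Z[1] = 5·(-0.5000+4.3301i) + 1·(-1.0000+3.4641i) = -3.5000+25.1146i
Z[2] = 5·(-0.5000+6.0622i) + 1·(2.0000+1.7321i) = -0.5000+32.0431i
Z[3] = 5·(4) + 1·(-1) = 19
Z[4] = 5·(-0.5000-6.0622i) + 1·(2.0000-1.7321i) = -0.5000-32.0431i
Z[5] = 5·(-0.5000-4.3301i) + 1·(-1.0000-3.4641i) = -3.5000-25.1146i

DFT(5x + 1y) = 5·X + 1·Y = [25, -3.5000+25.1146i, -0.5000+32.0431i, 19, -0.5000-32.0431i, -3.5000-25.1146i]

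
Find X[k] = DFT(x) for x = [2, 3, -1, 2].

X[k] = Σ(n=0 to 3) x[n] · ω_4^(nk)
where ω_4 = e^(-2πi/4)

Computing each X[k]:
X[0] = 6
X[1] = 3-1i
X[2] = -4
X[3] = 3+1i

X = [6, 3-1i, -4, 3+1i]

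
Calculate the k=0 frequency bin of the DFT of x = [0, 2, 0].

X[0] = Σ(n=0 to 2) x[n] · ω_3^0 = Σ x[n]
= (0) + (2) + (0)

X[0] = 2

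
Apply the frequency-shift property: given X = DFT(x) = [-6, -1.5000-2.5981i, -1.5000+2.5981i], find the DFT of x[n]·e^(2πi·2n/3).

Modulation property: DFT(ω_3^(-2n)·x[n]) = X[(k-2) mod 3], so circularly shift X by 2 positions.

X[k-2] = [-1.5000-2.5981i, -1.5000+2.5981i, -6]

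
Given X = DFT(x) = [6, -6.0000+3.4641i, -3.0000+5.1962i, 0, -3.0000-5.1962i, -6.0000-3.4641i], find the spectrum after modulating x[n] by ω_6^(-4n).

Modulation property: DFT(ω_6^(-4n)·x[n]) = X[(k-4) mod 6], so circularly shift X by 4 positions.

X[k-4] = [-3.0000+5.1962i, 0, -3.0000-5.1962i, -6.0000-3.4641i, 6, -6.0000+3.4641i]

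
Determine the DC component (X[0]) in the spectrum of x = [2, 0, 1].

X[0] = Σ(n=0 to 2) x[n] · ω_3^0 = Σ x[n]
= (2) + (0) + (1)

X[0] = 3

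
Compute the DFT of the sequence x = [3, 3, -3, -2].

X[k] = Σ(n=0 to 3) x[n] · ω_4^(nk)
where ω_4 = e^(-2πi/4)

Computing each X[k]:
X[0] = 1
X[1] = 6-5i
X[2] = -1
X[3] = 6+5i

X = [1, 6-5i, -1, 6+5i]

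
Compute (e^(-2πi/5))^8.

Since ω_5^5 = 1, powers reduce modulo 5.
8 mod 5 = 3
So ω_5^8 = ω_5^3 = e^(-2πi·3/5)

ω_5^8 = ω_5^3 = -0.8090+0.5878i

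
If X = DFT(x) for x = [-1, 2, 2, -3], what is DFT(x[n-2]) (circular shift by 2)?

Time shift by 2: X_shifted[k] = ω_4^(2k) · X[k]
Shifted x = [2, -3, -1, 2]

DFT(x[n-2]) = [0, 3+5i, 2, 3-5i]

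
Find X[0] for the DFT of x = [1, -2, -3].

X[0] = Σ(n=0 to 2) x[n] · ω_3^0 = Σ x[n]
= (1) + (-2) + (-3)

X[0] = -4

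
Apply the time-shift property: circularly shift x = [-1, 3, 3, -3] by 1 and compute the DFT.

Time shift by 1: X_shifted[k] = ω_4^(1k) · X[k]
Shifted x = [-3, -1, 3, 3]

DFT(x[n-1]) = [2, -6+4i, -2, -6-4i]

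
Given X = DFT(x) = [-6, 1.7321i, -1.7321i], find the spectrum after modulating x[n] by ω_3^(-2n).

Modulation property: DFT(ω_3^(-2n)·x[n]) = X[(k-2) mod 3], so circularly shift X by 2 positions.

X[k-2] = [1.7321i, -1.7321i, -6]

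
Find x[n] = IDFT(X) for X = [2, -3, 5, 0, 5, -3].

x[n] = (1/6) Σ(k=0 to 5) X[k] · e^(2πikn/6)

Computing each x[n]:
x[0] = 1
x[1] = -1
x[2] = 0
x[3] = 3
x[4] = 0
x[5] = -1

x = [1, -1, 0, 3, 0, -1]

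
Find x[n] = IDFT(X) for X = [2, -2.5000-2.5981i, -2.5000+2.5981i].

x[n] = (1/3) Σ(k=0 to 2) X[k] · e^(2πikn/3)

Computing each x[n]:
x[0] = -1
x[1] = 3
x[2] = 0

x = [-1, 3, 0]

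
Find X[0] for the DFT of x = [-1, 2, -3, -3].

X[0] = Σ(n=0 to 3) x[n] · ω_4^0 = Σ x[n]
= (-1) + (2) + (-3) + (-3)

X[0] = -5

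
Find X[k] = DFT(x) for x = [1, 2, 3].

X[k] = Σ(n=0 to 2) x[n] · ω_3^(nk)
where ω_3 = e^(-2πi/3)

Computing each X[k]:
X[0] = 6
X[1] = -1.5000+0.8660i
X[2] = -1.5000-0.8660i

X = [6, -1.5000+0.8660i, -1.5000-0.8660i]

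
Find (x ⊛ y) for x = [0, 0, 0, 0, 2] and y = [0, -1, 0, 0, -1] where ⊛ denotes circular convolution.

(x ⊛ y)[n] = Σ(m=0 to 4) x[m] · y[(n-m) mod 5]

Computing each output sample:
(x ⊛ y)[0] = -2
(x ⊛ y)[1] = 0
(x ⊛ y)[2] = 0
(x ⊛ y)[3] = -2
(x ⊛ y)[4] = 0

x ⊛ y = [-2, 0, 0, -2, 0]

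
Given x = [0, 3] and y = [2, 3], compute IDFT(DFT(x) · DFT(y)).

(x ⊛ y)[n] = Σ(m=0 to 1) x[m] · y[(n-m) mod 2]

Computing each output sample:
(x ⊛ y)[0] = 9
(x ⊛ y)[1] = 6

x ⊛ y = [9, 6]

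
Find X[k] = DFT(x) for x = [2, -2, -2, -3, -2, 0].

X[k] = Σ(n=0 to 5) x[n] · ω_6^(nk)
where ω_6 = e^(-2πi/6)

Computing each X[k]:
X[0] = -7
X[1] = 6.0000+1.7321i
X[2] = 2.0000+1.7321i
X[3] = 3
X[4] = 2.0000-1.7321i
X[5] = 6.0000-1.7321i

X = [-7, 6.0000+1.7321i, 2.0000+1.7321i, 3, 2.0000-1.7321i, 6.0000-1.7321i]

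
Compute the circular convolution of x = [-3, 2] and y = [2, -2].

(x ⊛ y)[n] = Σ(m=0 to 1) x[m] · y[(n-m) mod 2]

Computing each output sample:
(x ⊛ y)[0] = -10
(x ⊛ y)[1] = 10

x ⊛ y = [-10, 10]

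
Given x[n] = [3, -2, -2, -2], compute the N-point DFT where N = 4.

X[k] = Σ(n=0 to 3) x[n] · ω_4^(nk)
where ω_4 = e^(-2πi/4)

Computing each X[k]:
X[0] = -3
X[1] = 5
X[2] = 5
X[3] = 5

X = [-3, 5, 5, 5]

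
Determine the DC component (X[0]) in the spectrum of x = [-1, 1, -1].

X[0] = Σ(n=0 to 2) x[n] · ω_3^0 = Σ x[n]
= (-1) + (1) + (-1)

X[0] = -1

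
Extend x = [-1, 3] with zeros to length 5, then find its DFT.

Original 2-point DFT: [2, -4]
Zero-padded 5-point DFT provides frequency interpolation.

DFT_5([x, 0, ...]) = [2, -0.0729-2.8532i, -3.4271-1.7634i, -3.4271+1.7634i, -0.0729+2.8532i]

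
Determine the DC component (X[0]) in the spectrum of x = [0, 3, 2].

X[0] = Σ(n=0 to 2) x[n] · ω_3^0 = Σ x[n]
= (0) + (3) + (2)

X[0] = 5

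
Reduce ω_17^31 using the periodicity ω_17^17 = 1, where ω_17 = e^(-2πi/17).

Since ω_17^17 = 1, powers reduce modulo 17.
31 mod 17 = 14
So ω_17^31 = ω_17^14 = e^(-2πi·14/17)

ω_17^31 = ω_17^14 = 0.4457+0.8952i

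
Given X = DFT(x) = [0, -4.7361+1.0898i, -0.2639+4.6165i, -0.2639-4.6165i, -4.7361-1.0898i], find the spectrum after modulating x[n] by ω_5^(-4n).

Modulation property: DFT(ω_5^(-4n)·x[n]) = X[(k-4) mod 5], so circularly shift X by 4 positions.

X[k-4] = [-4.7361+1.0898i, -0.2639+4.6165i, -0.2639-4.6165i, -4.7361-1.0898i, 0]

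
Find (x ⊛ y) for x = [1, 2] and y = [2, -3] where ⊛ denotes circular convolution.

(x ⊛ y)[n] = Σ(m=0 to 1) x[m] · y[(n-m) mod 2]

Computing each output sample:
(x ⊛ y)[0] = -4
(x ⊛ y)[1] = 1

x ⊛ y = [-4, 1]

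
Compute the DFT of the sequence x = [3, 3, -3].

X[k] = Σ(n=0 to 2) x[n] · ω_3^(nk)
where ω_3 = e^(-2πi/3)

Computing each X[k]:
X[0] = 3
X[1] = 3.0000-5.1962i
X[2] = 3.0000+5.1962i

X = [3, 3.0000-5.1962i, 3.0000+5.1962i]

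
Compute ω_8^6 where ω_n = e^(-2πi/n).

ω_8^6 = e^(-2πi·6/8)
= cos(-2π·6/8) + i·sin(-2π·6/8)
= cos(-12π/8) + i·sin(-12π/8)

ω_8^6 = cos(-12π/8) + i·sin(-12π/8) = 1i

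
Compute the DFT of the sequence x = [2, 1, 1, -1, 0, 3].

X[k] = Σ(n=0 to 5) x[n] · ω_6^(nk)
where ω_6 = e^(-2πi/6)

Computing each X[k]:
X[0] = 6
X[1] = 4.5000+0.8660i
X[2] = -1.5000+2.5981i
X[3] = 0
X[4] = -1.5000-2.5981i
X[5] = 4.5000-0.8660i

X = [6, 4.5000+0.8660i, -1.5000+2.5981i, 0, -1.5000-2.5981i, 4.5000-0.8660i]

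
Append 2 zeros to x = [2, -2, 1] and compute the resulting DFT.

Original 3-point DFT: [1, 2.5000+2.5981i, 2.5000-2.5981i]
Zero-padded 5-point DFT provides frequency interpolation.

DFT_5([x, 0, ...]) = [1, 0.5729+1.3143i, 3.9271+2.1266i, 3.9271-2.1266i, 0.5729-1.3143i]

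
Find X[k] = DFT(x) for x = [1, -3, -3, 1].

X[k] = Σ(n=0 to 3) x[n] · ω_4^(nk)
where ω_4 = e^(-2πi/4)

Computing each X[k]:
X[0] = -4
X[1] = 4+4i
X[2] = 0
X[3] = 4-4i

X = [-4, 4+4i, 0, 4-4i]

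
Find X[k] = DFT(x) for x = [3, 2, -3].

X[k] = Σ(n=0 to 2) x[n] · ω_3^(nk)
where ω_3 = e^(-2πi/3)

Computing each X[k]:
X[0] = 2
X[1] = 3.5000-4.3301i
X[2] = 3.5000+4.3301i

X = [2, 3.5000-4.3301i, 3.5000+4.3301i]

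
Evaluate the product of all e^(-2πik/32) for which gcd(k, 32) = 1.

The primitive 32nd roots of unity are ω_32^k for k coprime to 32: k ∈ {1, 3, 5, 7, 9, 11, 13, 15, 17, 19, 21, 23, 25, 27, 29, 31}
Their product equals the constant term of the cyclotomic polynomial Φ_32(x) up to sign.
For n ≥ 3, the product of all primitive nth roots of unity is 1. (For n=1 it is 1; for n=2 it is -1.)

1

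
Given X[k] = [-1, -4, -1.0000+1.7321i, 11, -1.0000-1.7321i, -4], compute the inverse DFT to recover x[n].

x[n] = (1/6) Σ(k=0 to 5) X[k] · e^(2πikn/6)

Computing each x[n]:
x[0] = 0
x[1] = -3
x[2] = 3
x[3] = -1
x[4] = 2
x[5] = -2

x = [0, -3, 3, -1, 2, -2]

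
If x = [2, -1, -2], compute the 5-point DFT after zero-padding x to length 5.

Original 3-point DFT: [-1, 3.5000-0.8660i, 3.5000+0.8660i]
Zero-padded 5-point DFT provides frequency interpolation.

DFT_5([x, 0, ...]) = [-1, 3.3090+2.1266i, 2.1910-1.3143i, 2.1910+1.3143i, 3.3090-2.1266i]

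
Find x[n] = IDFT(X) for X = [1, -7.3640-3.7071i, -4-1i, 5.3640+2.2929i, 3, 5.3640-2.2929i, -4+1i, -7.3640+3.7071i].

x[n] = (1/8) Σ(k=0 to 7) X[k] · e^(2πikn/8)

Computing each x[n]:
x[0] = -1
x[1] = -2
x[2] = 3
x[3] = 2
x[4] = 0
x[5] = 2
x[6] = 0
x[7] = -3

x = [-1, -2, 3, 2, 0, 2, 0, -3]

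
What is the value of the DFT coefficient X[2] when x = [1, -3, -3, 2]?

X[2] = Σ(n=0 to 3) x[n] · ω_4^(2n) where ω_4 = e^(-2πi/4)
= (1)·ω_4^0 + (-3)·ω_4^2 + (-3)·ω_4^4 + (2)·ω_4^6

X[2] = -1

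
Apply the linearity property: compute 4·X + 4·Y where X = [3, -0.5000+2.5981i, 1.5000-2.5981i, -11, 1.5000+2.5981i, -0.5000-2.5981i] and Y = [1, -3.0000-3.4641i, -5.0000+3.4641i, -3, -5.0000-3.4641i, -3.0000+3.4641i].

By linearity: DFT(4x + 4y) = 4·DFT(x) + 4·DFT(y)
= 4·[3, -0.5000+2.5981i, 1.5000-2.5981i, -11, 1.5000+2.5981i, -0.5000-2.5981i] + 4·[1, -3.0000-3.4641i, -5.0000+3.4641i, -3, -5.0000-3.4641i, -3.0000+3.4641i]

Computing element-wise:
Z[0] = 4·(3) + 4·(1) = 16
Z[1] = 4·(-0.5000+2.5981i) + 4·(-3.0000-3.4641i) = -14.0000-3.4640i
Z[2] = 4·(1.5000-2.5981i) + 4·(-5.0000+3.4641i) = -14.0000+3.4640i
Z[3] = 4·(-11) + 4·(-3) = -56
Z[4] = 4·(1.5000+2.5981i) + 4·(-5.0000-3.4641i) = -14.0000-3.4640i
Z[5] = 4·(-0.5000-2.5981i) + 4·(-3.0000+3.4641i) = -14.0000+3.4640i

DFT(4x + 4y) = 4·X + 4·Y = [16, -14.0000-3.4640i, -14.0000+3.4640i, -56, -14.0000-3.4640i, -14.0000+3.4640i]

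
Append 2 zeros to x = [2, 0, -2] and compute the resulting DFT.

Original 3-point DFT: [0, 3.0000-1.7321i, 3.0000+1.7321i]
Zero-padded 5-point DFT provides frequency interpolation.

DFT_5([x, 0, ...]) = [0, 3.6180+1.1756i, 1.3820-1.9021i, 1.3820+1.9021i, 3.6180-1.1756i]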